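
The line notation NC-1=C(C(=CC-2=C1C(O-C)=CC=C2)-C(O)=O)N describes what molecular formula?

C12H12N2O3

Heavy atoms from the SMILES: 12 C, 2 N, 3 O.
Implicit hydrogens by atom environment:
  6 × C (aromatic): no H
  4 × C (aromatic): 1 H each → 4
  2 × N: 2 H each → 4
  2 × O: no H
  1 × C: 3 H
  1 × C: no H
  1 × O: 1 H
  Total hydrogens = 12.
Molecular formula: C12H12N2O3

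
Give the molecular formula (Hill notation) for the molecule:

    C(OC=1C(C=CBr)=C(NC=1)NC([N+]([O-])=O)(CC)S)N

Heavy atoms from the SMILES: 1 Br, 10 C, 4 N, 3 O, 1 S.
Implicit hydrogens by atom environment:
  3 × C (aromatic): no H
  2 × C: 2 H each → 4
  2 × C: 1 H each → 2
  2 × O: no H
  1 × Br: no H
  1 × C: 3 H
  1 × C (aromatic): 1 H
  1 × C: no H
  1 × N: 2 H
  1 × N (aromatic): 1 H
  1 × N: 1 H
  1 × N (charge +1): no H
  1 × O (charge -1): no H
  1 × S: 1 H
  Total hydrogens = 15.
Molecular formula: C10H15BrN4O3S

C10H15BrN4O3S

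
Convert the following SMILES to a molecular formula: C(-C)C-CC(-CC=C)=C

C9H16

Heavy atoms from the SMILES: 9 C.
Implicit hydrogens by atom environment:
  6 × C: 2 H each → 12
  1 × C: 3 H
  1 × C: 1 H
  1 × C: no H
  Total hydrogens = 16.
Molecular formula: C9H16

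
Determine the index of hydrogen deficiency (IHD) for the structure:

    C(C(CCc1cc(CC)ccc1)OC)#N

6

Molecular formula from the SMILES: C13H17NO.
DoU = (2C + 2 + N − H − X)/2 = (2·13 + 2 + 1 − 17 − 0)/2 = 12/2 = 6.
(Structurally: 1 ring(s) + 5 π bond(s) = 6.)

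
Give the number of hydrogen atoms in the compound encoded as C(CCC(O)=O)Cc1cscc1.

12

Hydrogens are implicit in SMILES; fill each atom to its normal valence:
  4 × C: 2 H each → 8
  3 × C (aromatic): 1 H each → 3
  1 × C (aromatic): no H
  1 × C: no H
  1 × O: 1 H
  1 × O: no H
  1 × S (aromatic): no H
  Total hydrogens = 12.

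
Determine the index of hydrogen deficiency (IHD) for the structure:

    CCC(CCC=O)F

1

Molecular formula from the SMILES: C6H11FO.
DoU = (2C + 2 + N − H − X)/2 = (2·6 + 2 + 0 − 11 − 1)/2 = 2/2 = 1.
(Structurally: 0 ring(s) + 1 π bond(s) = 1.)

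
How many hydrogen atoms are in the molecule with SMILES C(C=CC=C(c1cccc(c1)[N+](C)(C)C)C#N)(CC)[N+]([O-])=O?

22

Hydrogens are implicit in SMILES; fill each atom to its normal valence:
  4 × C: 3 H each → 12
  4 × C: 1 H each → 4
  4 × C (aromatic): 1 H each → 4
  2 × C: no H
  2 × C (aromatic): no H
  2 × N (charge +1): no H
  1 × C: 2 H
  1 × N: no H
  1 × O: no H
  1 × O (charge -1): no H
  Total hydrogens = 22.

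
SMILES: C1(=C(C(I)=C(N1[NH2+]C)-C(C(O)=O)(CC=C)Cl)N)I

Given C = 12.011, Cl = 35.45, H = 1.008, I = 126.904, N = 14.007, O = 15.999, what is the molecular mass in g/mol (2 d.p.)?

Molecular formula: C10H13ClI2N3O2+.
M = 10×12.011 + 1×35.45 + 13×1.008 + 2×126.904 + 3×14.007 + 2×15.999 = 496.49 g/mol.

496.49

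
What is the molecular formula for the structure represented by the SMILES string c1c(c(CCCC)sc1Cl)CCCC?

Heavy atoms from the SMILES: 12 C, 1 Cl, 1 S.
Implicit hydrogens by atom environment:
  6 × C: 2 H each → 12
  3 × C (aromatic): no H
  2 × C: 3 H each → 6
  1 × C (aromatic): 1 H
  1 × Cl: no H
  1 × S (aromatic): no H
  Total hydrogens = 19.
Molecular formula: C12H19ClS

C12H19ClS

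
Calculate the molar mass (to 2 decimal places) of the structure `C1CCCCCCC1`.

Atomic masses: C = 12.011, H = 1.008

112.22

Molecular formula: C8H16.
M = 8×12.011 + 16×1.008 = 112.22 g/mol.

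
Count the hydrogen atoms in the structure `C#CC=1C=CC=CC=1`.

Hydrogens are implicit in SMILES; fill each atom to its normal valence:
  5 × C (aromatic): 1 H each → 5
  1 × C: 1 H
  1 × C (aromatic): no H
  1 × C: no H
  Total hydrogens = 6.

6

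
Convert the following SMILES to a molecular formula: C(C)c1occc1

C6H8O

Heavy atoms from the SMILES: 6 C, 1 O.
Implicit hydrogens by atom environment:
  3 × C (aromatic): 1 H each → 3
  1 × C: 3 H
  1 × C: 2 H
  1 × C (aromatic): no H
  1 × O (aromatic): no H
  Total hydrogens = 8.
Molecular formula: C6H8O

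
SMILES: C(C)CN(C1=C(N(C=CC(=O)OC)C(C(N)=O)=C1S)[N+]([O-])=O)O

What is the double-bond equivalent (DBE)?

Molecular formula from the SMILES: C12H16N4O6S.
DoU = (2C + 2 + N − H − X)/2 = (2·12 + 2 + 4 − 16 − 0)/2 = 14/2 = 7.
(Structurally: 1 ring(s) + 6 π bond(s) = 7.)

7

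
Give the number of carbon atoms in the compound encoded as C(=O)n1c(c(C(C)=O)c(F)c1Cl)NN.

The symbol for carbon appears 7 times in the SMILES. Lowercase c denotes aromatic carbon and counts toward C.

7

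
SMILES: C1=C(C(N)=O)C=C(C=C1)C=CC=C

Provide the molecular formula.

C11H11NO

Heavy atoms from the SMILES: 11 C, 1 N, 1 O.
Implicit hydrogens by atom environment:
  4 × C (aromatic): 1 H each → 4
  3 × C: 1 H each → 3
  2 × C (aromatic): no H
  1 × C: 2 H
  1 × C: no H
  1 × N: 2 H
  1 × O: no H
  Total hydrogens = 11.
Molecular formula: C11H11NO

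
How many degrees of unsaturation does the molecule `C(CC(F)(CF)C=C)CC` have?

1

Molecular formula from the SMILES: C8H14F2.
DoU = (2C + 2 + N − H − X)/2 = (2·8 + 2 + 0 − 14 − 2)/2 = 2/2 = 1.
(Structurally: 0 ring(s) + 1 π bond(s) = 1.)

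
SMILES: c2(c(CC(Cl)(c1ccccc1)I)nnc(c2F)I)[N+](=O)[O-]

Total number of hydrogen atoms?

7

Hydrogens are implicit in SMILES; fill each atom to its normal valence:
  5 × C (aromatic): 1 H each → 5
  5 × C (aromatic): no H
  2 × I: no H
  2 × N (aromatic): no H
  1 × C: 2 H
  1 × C: no H
  1 × Cl: no H
  1 × F: no H
  1 × N (charge +1): no H
  1 × O: no H
  1 × O (charge -1): no H
  Total hydrogens = 7.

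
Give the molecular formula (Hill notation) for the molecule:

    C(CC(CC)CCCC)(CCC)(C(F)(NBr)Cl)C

Heavy atoms from the SMILES: 1 Br, 14 C, 1 Cl, 1 F, 1 N.
Implicit hydrogens by atom environment:
  7 × C: 2 H each → 14
  4 × C: 3 H each → 12
  2 × C: no H
  1 × Br: no H
  1 × C: 1 H
  1 × Cl: no H
  1 × F: no H
  1 × N: 1 H
  Total hydrogens = 28.
Molecular formula: C14H28BrClFN

C14H28BrClFN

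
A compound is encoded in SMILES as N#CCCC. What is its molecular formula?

Heavy atoms from the SMILES: 4 C, 1 N.
Implicit hydrogens by atom environment:
  2 × C: 2 H each → 4
  1 × C: 3 H
  1 × C: no H
  1 × N: no H
  Total hydrogens = 7.
Molecular formula: C4H7N

C4H7N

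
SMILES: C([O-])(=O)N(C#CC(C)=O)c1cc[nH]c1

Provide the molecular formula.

Heavy atoms from the SMILES: 9 C, 2 N, 3 O.
Implicit hydrogens by atom environment:
  4 × C: no H
  3 × C (aromatic): 1 H each → 3
  2 × O: no H
  1 × C: 3 H
  1 × C (aromatic): no H
  1 × N (aromatic): 1 H
  1 × N: no H
  1 × O (charge -1): no H
  Total hydrogens = 7.
Net charge -1.
Molecular formula: C9H7N2O3-

C9H7N2O3-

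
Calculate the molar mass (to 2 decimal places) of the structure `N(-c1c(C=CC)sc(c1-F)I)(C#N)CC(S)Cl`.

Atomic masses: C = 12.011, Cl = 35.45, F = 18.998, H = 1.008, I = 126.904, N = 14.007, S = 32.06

Molecular formula: C10H9ClFIN2S2.
M = 10×12.011 + 1×35.45 + 1×18.998 + 9×1.008 + 1×126.904 + 2×14.007 + 2×32.06 = 402.67 g/mol.

402.67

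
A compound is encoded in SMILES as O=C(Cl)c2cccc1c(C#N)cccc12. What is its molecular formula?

C12H6ClNO

Heavy atoms from the SMILES: 12 C, 1 Cl, 1 N, 1 O.
Implicit hydrogens by atom environment:
  6 × C (aromatic): 1 H each → 6
  4 × C (aromatic): no H
  2 × C: no H
  1 × Cl: no H
  1 × N: no H
  1 × O: no H
  Total hydrogens = 6.
Molecular formula: C12H6ClNO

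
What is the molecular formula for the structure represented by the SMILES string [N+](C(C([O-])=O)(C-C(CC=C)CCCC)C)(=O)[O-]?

C12H20NO4-

Heavy atoms from the SMILES: 12 C, 1 N, 4 O.
Implicit hydrogens by atom environment:
  6 × C: 2 H each → 12
  2 × C: 3 H each → 6
  2 × C: 1 H each → 2
  2 × C: no H
  2 × O: no H
  2 × O (charge -1): no H
  1 × N (charge +1): no H
  Total hydrogens = 20.
Net charge -1.
Molecular formula: C12H20NO4-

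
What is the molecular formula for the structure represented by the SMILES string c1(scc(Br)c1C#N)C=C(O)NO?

C7H5BrN2O2S

Heavy atoms from the SMILES: 1 Br, 7 C, 2 N, 2 O, 1 S.
Implicit hydrogens by atom environment:
  3 × C (aromatic): no H
  2 × C: no H
  2 × O: 1 H each → 2
  1 × Br: no H
  1 × C (aromatic): 1 H
  1 × C: 1 H
  1 × N: 1 H
  1 × N: no H
  1 × S (aromatic): no H
  Total hydrogens = 5.
Molecular formula: C7H5BrN2O2S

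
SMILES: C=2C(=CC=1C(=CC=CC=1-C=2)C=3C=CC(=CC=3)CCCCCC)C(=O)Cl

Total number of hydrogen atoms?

Hydrogens are implicit in SMILES; fill each atom to its normal valence:
  10 × C (aromatic): 1 H each → 10
  6 × C (aromatic): no H
  5 × C: 2 H each → 10
  1 × C: 3 H
  1 × C: no H
  1 × Cl: no H
  1 × O: no H
  Total hydrogens = 23.

23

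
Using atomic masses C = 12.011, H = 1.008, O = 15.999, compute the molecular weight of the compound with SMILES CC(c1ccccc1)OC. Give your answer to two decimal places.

136.19

Molecular formula: C9H12O.
M = 9×12.011 + 12×1.008 + 1×15.999 = 136.19 g/mol.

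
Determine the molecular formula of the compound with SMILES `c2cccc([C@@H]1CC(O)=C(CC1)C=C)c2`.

C14H16O

Heavy atoms from the SMILES: 14 C, 1 O.
Implicit hydrogens by atom environment:
  5 × C (aromatic): 1 H each → 5
  4 × C: 2 H each → 8
  2 × C: 1 H each → 2
  2 × C: no H
  1 × C (aromatic): no H
  1 × O: 1 H
  Total hydrogens = 16.
Molecular formula: C14H16O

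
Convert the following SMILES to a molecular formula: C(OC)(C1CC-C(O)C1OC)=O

Heavy atoms from the SMILES: 8 C, 4 O.
Implicit hydrogens by atom environment:
  3 × C: 1 H each → 3
  3 × O: no H
  2 × C: 3 H each → 6
  2 × C: 2 H each → 4
  1 × C: no H
  1 × O: 1 H
  Total hydrogens = 14.
Molecular formula: C8H14O4

C8H14O4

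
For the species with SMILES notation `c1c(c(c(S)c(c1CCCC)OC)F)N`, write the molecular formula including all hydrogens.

C11H16FNOS

Heavy atoms from the SMILES: 11 C, 1 F, 1 N, 1 O, 1 S.
Implicit hydrogens by atom environment:
  5 × C (aromatic): no H
  3 × C: 2 H each → 6
  2 × C: 3 H each → 6
  1 × C (aromatic): 1 H
  1 × F: no H
  1 × N: 2 H
  1 × O: no H
  1 × S: 1 H
  Total hydrogens = 16.
Molecular formula: C11H16FNOS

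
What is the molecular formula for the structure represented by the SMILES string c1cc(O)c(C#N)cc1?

Heavy atoms from the SMILES: 7 C, 1 N, 1 O.
Implicit hydrogens by atom environment:
  4 × C (aromatic): 1 H each → 4
  2 × C (aromatic): no H
  1 × C: no H
  1 × N: no H
  1 × O: 1 H
  Total hydrogens = 5.
Molecular formula: C7H5NO

C7H5NO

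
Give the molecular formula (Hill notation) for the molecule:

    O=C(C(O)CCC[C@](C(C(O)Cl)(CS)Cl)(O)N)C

Heavy atoms from the SMILES: 10 C, 2 Cl, 1 N, 4 O, 1 S.
Implicit hydrogens by atom environment:
  4 × C: 2 H each → 8
  3 × C: no H
  3 × O: 1 H each → 3
  2 × C: 1 H each → 2
  2 × Cl: no H
  1 × C: 3 H
  1 × N: 2 H
  1 × O: no H
  1 × S: 1 H
  Total hydrogens = 19.
Molecular formula: C10H19Cl2NO4S

C10H19Cl2NO4S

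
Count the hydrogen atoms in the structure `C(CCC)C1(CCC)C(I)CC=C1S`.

21

Hydrogens are implicit in SMILES; fill each atom to its normal valence:
  6 × C: 2 H each → 12
  2 × C: 3 H each → 6
  2 × C: 1 H each → 2
  2 × C: no H
  1 × I: no H
  1 × S: 1 H
  Total hydrogens = 21.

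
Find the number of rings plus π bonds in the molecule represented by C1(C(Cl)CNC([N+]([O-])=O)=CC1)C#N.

Molecular formula from the SMILES: C7H8ClN3O2.
DoU = (2C + 2 + N − H − X)/2 = (2·7 + 2 + 3 − 8 − 1)/2 = 10/2 = 5.
(Structurally: 1 ring(s) + 4 π bond(s) = 5.)

5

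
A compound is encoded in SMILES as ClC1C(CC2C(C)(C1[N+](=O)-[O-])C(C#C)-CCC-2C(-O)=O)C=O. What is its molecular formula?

C15H18ClNO5

Heavy atoms from the SMILES: 15 C, 1 Cl, 1 N, 5 O.
Implicit hydrogens by atom environment:
  8 × C: 1 H each → 8
  3 × C: 2 H each → 6
  3 × C: no H
  3 × O: no H
  1 × C: 3 H
  1 × Cl: no H
  1 × N (charge +1): no H
  1 × O: 1 H
  1 × O (charge -1): no H
  Total hydrogens = 18.
Molecular formula: C15H18ClNO5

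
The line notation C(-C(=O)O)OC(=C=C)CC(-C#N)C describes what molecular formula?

C9H11NO3

Heavy atoms from the SMILES: 9 C, 1 N, 3 O.
Implicit hydrogens by atom environment:
  4 × C: no H
  3 × C: 2 H each → 6
  2 × O: no H
  1 × C: 3 H
  1 × C: 1 H
  1 × N: no H
  1 × O: 1 H
  Total hydrogens = 11.
Molecular formula: C9H11NO3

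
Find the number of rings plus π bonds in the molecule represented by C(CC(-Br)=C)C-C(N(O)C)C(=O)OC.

Molecular formula from the SMILES: C9H16BrNO3.
DoU = (2C + 2 + N − H − X)/2 = (2·9 + 2 + 1 − 16 − 1)/2 = 4/2 = 2.
(Structurally: 0 ring(s) + 2 π bond(s) = 2.)

2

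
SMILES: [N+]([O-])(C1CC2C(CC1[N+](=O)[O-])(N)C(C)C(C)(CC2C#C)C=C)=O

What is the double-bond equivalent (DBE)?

Molecular formula from the SMILES: C16H23N3O4.
DoU = (2C + 2 + N − H − X)/2 = (2·16 + 2 + 3 − 23 − 0)/2 = 14/2 = 7.
(Structurally: 2 ring(s) + 5 π bond(s) = 7.)

7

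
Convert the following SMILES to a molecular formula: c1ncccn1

C4H4N2

Heavy atoms from the SMILES: 4 C, 2 N.
Implicit hydrogens by atom environment:
  4 × C (aromatic): 1 H each → 4
  2 × N (aromatic): no H
  Total hydrogens = 4.
Molecular formula: C4H4N2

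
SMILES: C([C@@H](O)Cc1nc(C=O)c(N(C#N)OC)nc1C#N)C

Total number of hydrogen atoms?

Hydrogens are implicit in SMILES; fill each atom to its normal valence:
  4 × C (aromatic): no H
  3 × N: no H
  2 × C: 3 H each → 6
  2 × C: 2 H each → 4
  2 × C: 1 H each → 2
  2 × C: no H
  2 × N (aromatic): no H
  2 × O: no H
  1 × O: 1 H
  Total hydrogens = 13.

13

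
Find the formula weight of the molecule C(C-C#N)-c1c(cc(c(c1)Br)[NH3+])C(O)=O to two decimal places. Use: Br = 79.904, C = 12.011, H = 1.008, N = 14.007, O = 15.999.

270.11

Molecular formula: C10H10BrN2O2+.
M = 1×79.904 + 10×12.011 + 10×1.008 + 2×14.007 + 2×15.999 = 270.11 g/mol.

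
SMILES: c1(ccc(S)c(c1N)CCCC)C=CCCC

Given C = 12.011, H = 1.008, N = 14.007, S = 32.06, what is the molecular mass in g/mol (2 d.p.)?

249.42

Molecular formula: C15H23NS.
M = 15×12.011 + 23×1.008 + 1×14.007 + 1×32.06 = 249.42 g/mol.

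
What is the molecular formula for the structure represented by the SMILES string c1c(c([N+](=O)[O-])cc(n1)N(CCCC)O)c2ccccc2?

Heavy atoms from the SMILES: 15 C, 3 N, 3 O.
Implicit hydrogens by atom environment:
  7 × C (aromatic): 1 H each → 7
  4 × C (aromatic): no H
  3 × C: 2 H each → 6
  1 × C: 3 H
  1 × N (aromatic): no H
  1 × N (charge +1): no H
  1 × N: no H
  1 × O: 1 H
  1 × O: no H
  1 × O (charge -1): no H
  Total hydrogens = 17.
Molecular formula: C15H17N3O3

C15H17N3O3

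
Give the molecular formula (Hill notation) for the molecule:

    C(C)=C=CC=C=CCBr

C8H9Br

Heavy atoms from the SMILES: 1 Br, 8 C.
Implicit hydrogens by atom environment:
  4 × C: 1 H each → 4
  2 × C: no H
  1 × Br: no H
  1 × C: 3 H
  1 × C: 2 H
  Total hydrogens = 9.
Molecular formula: C8H9Br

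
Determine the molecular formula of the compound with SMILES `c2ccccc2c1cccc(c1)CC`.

Heavy atoms from the SMILES: 14 C.
Implicit hydrogens by atom environment:
  9 × C (aromatic): 1 H each → 9
  3 × C (aromatic): no H
  1 × C: 3 H
  1 × C: 2 H
  Total hydrogens = 14.
Molecular formula: C14H14

C14H14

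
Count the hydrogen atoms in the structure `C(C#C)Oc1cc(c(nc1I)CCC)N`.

13

Hydrogens are implicit in SMILES; fill each atom to its normal valence:
  4 × C (aromatic): no H
  3 × C: 2 H each → 6
  1 × C: 3 H
  1 × C (aromatic): 1 H
  1 × C: 1 H
  1 × C: no H
  1 × I: no H
  1 × N: 2 H
  1 × N (aromatic): no H
  1 × O: no H
  Total hydrogens = 13.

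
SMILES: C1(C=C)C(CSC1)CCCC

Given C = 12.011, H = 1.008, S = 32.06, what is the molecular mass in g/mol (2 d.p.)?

170.31

Molecular formula: C10H18S.
M = 10×12.011 + 18×1.008 + 1×32.06 = 170.31 g/mol.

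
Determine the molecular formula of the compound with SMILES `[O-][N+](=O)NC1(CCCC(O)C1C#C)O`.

Heavy atoms from the SMILES: 8 C, 2 N, 4 O.
Implicit hydrogens by atom environment:
  3 × C: 2 H each → 6
  3 × C: 1 H each → 3
  2 × C: no H
  2 × O: 1 H each → 2
  1 × N: 1 H
  1 × N (charge +1): no H
  1 × O: no H
  1 × O (charge -1): no H
  Total hydrogens = 12.
Molecular formula: C8H12N2O4

C8H12N2O4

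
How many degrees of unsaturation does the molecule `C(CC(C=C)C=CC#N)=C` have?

Molecular formula from the SMILES: C9H11N.
DoU = (2C + 2 + N − H − X)/2 = (2·9 + 2 + 1 − 11 − 0)/2 = 10/2 = 5.
(Structurally: 0 ring(s) + 5 π bond(s) = 5.)

5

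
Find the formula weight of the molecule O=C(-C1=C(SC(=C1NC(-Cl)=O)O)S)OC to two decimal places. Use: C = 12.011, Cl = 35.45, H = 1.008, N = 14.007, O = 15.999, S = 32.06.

267.70

Molecular formula: C7H6ClNO4S2.
M = 7×12.011 + 1×35.45 + 6×1.008 + 1×14.007 + 4×15.999 + 2×32.06 = 267.70 g/mol.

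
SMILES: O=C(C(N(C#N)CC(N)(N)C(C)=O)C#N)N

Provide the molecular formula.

Heavy atoms from the SMILES: 8 C, 6 N, 2 O.
Implicit hydrogens by atom environment:
  5 × C: no H
  3 × N: 2 H each → 6
  3 × N: no H
  2 × O: no H
  1 × C: 3 H
  1 × C: 2 H
  1 × C: 1 H
  Total hydrogens = 12.
Molecular formula: C8H12N6O2

C8H12N6O2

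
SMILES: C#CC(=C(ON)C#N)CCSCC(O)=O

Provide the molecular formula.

Heavy atoms from the SMILES: 9 C, 2 N, 3 O, 1 S.
Implicit hydrogens by atom environment:
  5 × C: no H
  3 × C: 2 H each → 6
  2 × O: no H
  1 × C: 1 H
  1 × N: 2 H
  1 × N: no H
  1 × O: 1 H
  1 × S: no H
  Total hydrogens = 10.
Molecular formula: C9H10N2O3S

C9H10N2O3S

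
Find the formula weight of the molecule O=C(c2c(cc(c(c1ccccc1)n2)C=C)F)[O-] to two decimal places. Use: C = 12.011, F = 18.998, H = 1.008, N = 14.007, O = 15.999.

Molecular formula: C14H9FNO2-.
M = 14×12.011 + 1×18.998 + 9×1.008 + 1×14.007 + 2×15.999 = 242.23 g/mol.

242.23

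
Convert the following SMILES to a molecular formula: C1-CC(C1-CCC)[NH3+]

C7H16N+

Heavy atoms from the SMILES: 7 C, 1 N.
Implicit hydrogens by atom environment:
  4 × C: 2 H each → 8
  2 × C: 1 H each → 2
  1 × C: 3 H
  1 × N (charge +1): 3 H
  Total hydrogens = 16.
Net charge +1.
Molecular formula: C7H16N+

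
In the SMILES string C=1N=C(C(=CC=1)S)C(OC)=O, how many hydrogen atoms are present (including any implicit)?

7

Hydrogens are implicit in SMILES; fill each atom to its normal valence:
  3 × C (aromatic): 1 H each → 3
  2 × C (aromatic): no H
  2 × O: no H
  1 × C: 3 H
  1 × C: no H
  1 × N (aromatic): no H
  1 × S: 1 H
  Total hydrogens = 7.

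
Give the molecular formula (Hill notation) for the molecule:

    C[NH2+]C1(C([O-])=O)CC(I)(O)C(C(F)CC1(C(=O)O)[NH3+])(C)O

C11H19FIN2O6+

Heavy atoms from the SMILES: 11 C, 1 F, 1 I, 2 N, 6 O.
Implicit hydrogens by atom environment:
  6 × C: no H
  3 × O: 1 H each → 3
  2 × C: 3 H each → 6
  2 × C: 2 H each → 4
  2 × O: no H
  1 × C: 1 H
  1 × F: no H
  1 × I: no H
  1 × N (charge +1): 3 H
  1 × N (charge +1): 2 H
  1 × O (charge -1): no H
  Total hydrogens = 19.
Net charge +1.
Molecular formula: C11H19FIN2O6+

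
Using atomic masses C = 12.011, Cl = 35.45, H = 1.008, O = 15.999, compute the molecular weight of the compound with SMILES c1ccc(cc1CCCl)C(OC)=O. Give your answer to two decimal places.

198.65

Molecular formula: C10H11ClO2.
M = 10×12.011 + 1×35.45 + 11×1.008 + 2×15.999 = 198.65 g/mol.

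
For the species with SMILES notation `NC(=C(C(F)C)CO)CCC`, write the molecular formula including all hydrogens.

Heavy atoms from the SMILES: 8 C, 1 F, 1 N, 1 O.
Implicit hydrogens by atom environment:
  3 × C: 2 H each → 6
  2 × C: 3 H each → 6
  2 × C: no H
  1 × C: 1 H
  1 × F: no H
  1 × N: 2 H
  1 × O: 1 H
  Total hydrogens = 16.
Molecular formula: C8H16FNO

C8H16FNO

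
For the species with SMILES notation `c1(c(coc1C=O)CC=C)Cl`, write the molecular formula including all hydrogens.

C8H7ClO2

Heavy atoms from the SMILES: 8 C, 1 Cl, 2 O.
Implicit hydrogens by atom environment:
  3 × C (aromatic): no H
  2 × C: 2 H each → 4
  2 × C: 1 H each → 2
  1 × C (aromatic): 1 H
  1 × Cl: no H
  1 × O (aromatic): no H
  1 × O: no H
  Total hydrogens = 7.
Molecular formula: C8H7ClO2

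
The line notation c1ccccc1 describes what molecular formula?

Heavy atoms from the SMILES: 6 C.
Implicit hydrogens by atom environment:
  6 × C (aromatic): 1 H each → 6
  Total hydrogens = 6.
Molecular formula: C6H6

C6H6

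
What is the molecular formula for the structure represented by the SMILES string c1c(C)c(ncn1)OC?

Heavy atoms from the SMILES: 6 C, 2 N, 1 O.
Implicit hydrogens by atom environment:
  2 × C: 3 H each → 6
  2 × C (aromatic): 1 H each → 2
  2 × C (aromatic): no H
  2 × N (aromatic): no H
  1 × O: no H
  Total hydrogens = 8.
Molecular formula: C6H8N2O

C6H8N2O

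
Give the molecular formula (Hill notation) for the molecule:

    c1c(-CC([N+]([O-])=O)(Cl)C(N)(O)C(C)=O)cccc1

Heavy atoms from the SMILES: 11 C, 1 Cl, 2 N, 4 O.
Implicit hydrogens by atom environment:
  5 × C (aromatic): 1 H each → 5
  3 × C: no H
  2 × O: no H
  1 × C: 3 H
  1 × C: 2 H
  1 × C (aromatic): no H
  1 × Cl: no H
  1 × N: 2 H
  1 × N (charge +1): no H
  1 × O: 1 H
  1 × O (charge -1): no H
  Total hydrogens = 13.
Molecular formula: C11H13ClN2O4

C11H13ClN2O4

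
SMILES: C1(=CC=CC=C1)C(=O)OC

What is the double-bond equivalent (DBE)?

Molecular formula from the SMILES: C8H8O2.
DoU = (2C + 2 + N − H − X)/2 = (2·8 + 2 + 0 − 8 − 0)/2 = 10/2 = 5.
(Structurally: 1 ring(s) + 4 π bond(s) = 5.)

5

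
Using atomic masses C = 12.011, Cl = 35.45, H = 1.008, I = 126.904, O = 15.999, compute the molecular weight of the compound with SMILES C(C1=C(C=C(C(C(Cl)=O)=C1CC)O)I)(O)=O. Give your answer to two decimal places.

Molecular formula: C10H8ClIO4.
M = 10×12.011 + 1×35.45 + 8×1.008 + 1×126.904 + 4×15.999 = 354.52 g/mol.

354.52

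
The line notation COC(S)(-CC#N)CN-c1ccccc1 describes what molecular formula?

C11H14N2OS

Heavy atoms from the SMILES: 11 C, 2 N, 1 O, 1 S.
Implicit hydrogens by atom environment:
  5 × C (aromatic): 1 H each → 5
  2 × C: 2 H each → 4
  2 × C: no H
  1 × C: 3 H
  1 × C (aromatic): no H
  1 × N: 1 H
  1 × N: no H
  1 × O: no H
  1 × S: 1 H
  Total hydrogens = 14.
Molecular formula: C11H14N2OS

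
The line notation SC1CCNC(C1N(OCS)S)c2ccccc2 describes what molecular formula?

C12H18N2OS3

Heavy atoms from the SMILES: 12 C, 2 N, 1 O, 3 S.
Implicit hydrogens by atom environment:
  5 × C (aromatic): 1 H each → 5
  3 × C: 2 H each → 6
  3 × C: 1 H each → 3
  3 × S: 1 H each → 3
  1 × C (aromatic): no H
  1 × N: 1 H
  1 × N: no H
  1 × O: no H
  Total hydrogens = 18.
Molecular formula: C12H18N2OS3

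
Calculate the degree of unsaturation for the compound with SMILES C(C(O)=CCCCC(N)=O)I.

2

Molecular formula from the SMILES: C7H12INO2.
DoU = (2C + 2 + N − H − X)/2 = (2·7 + 2 + 1 − 12 − 1)/2 = 4/2 = 2.
(Structurally: 0 ring(s) + 2 π bond(s) = 2.)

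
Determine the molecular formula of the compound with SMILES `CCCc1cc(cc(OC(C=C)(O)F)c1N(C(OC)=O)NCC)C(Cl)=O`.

C17H22ClFN2O5

Heavy atoms from the SMILES: 17 C, 1 Cl, 1 F, 2 N, 5 O.
Implicit hydrogens by atom environment:
  4 × C: 2 H each → 8
  4 × C (aromatic): no H
  4 × O: no H
  3 × C: 3 H each → 9
  3 × C: no H
  2 × C (aromatic): 1 H each → 2
  1 × C: 1 H
  1 × Cl: no H
  1 × F: no H
  1 × N: 1 H
  1 × N: no H
  1 × O: 1 H
  Total hydrogens = 22.
Molecular formula: C17H22ClFN2O5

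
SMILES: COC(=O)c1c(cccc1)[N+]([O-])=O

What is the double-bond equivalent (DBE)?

6

Molecular formula from the SMILES: C8H7NO4.
DoU = (2C + 2 + N − H − X)/2 = (2·8 + 2 + 1 − 7 − 0)/2 = 12/2 = 6.
(Structurally: 1 ring(s) + 5 π bond(s) = 6.)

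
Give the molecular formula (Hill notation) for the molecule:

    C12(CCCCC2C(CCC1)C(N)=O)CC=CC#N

Heavy atoms from the SMILES: 15 C, 2 N, 1 O.
Implicit hydrogens by atom environment:
  8 × C: 2 H each → 16
  4 × C: 1 H each → 4
  3 × C: no H
  1 × N: 2 H
  1 × N: no H
  1 × O: no H
  Total hydrogens = 22.
Molecular formula: C15H22N2O

C15H22N2O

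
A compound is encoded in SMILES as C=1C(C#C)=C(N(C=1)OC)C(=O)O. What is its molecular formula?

Heavy atoms from the SMILES: 8 C, 1 N, 3 O.
Implicit hydrogens by atom environment:
  2 × C (aromatic): 1 H each → 2
  2 × C (aromatic): no H
  2 × C: no H
  2 × O: no H
  1 × C: 3 H
  1 × C: 1 H
  1 × N (aromatic): no H
  1 × O: 1 H
  Total hydrogens = 7.
Molecular formula: C8H7NO3

C8H7NO3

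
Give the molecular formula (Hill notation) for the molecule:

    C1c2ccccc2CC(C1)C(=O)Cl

C11H11ClO

Heavy atoms from the SMILES: 11 C, 1 Cl, 1 O.
Implicit hydrogens by atom environment:
  4 × C (aromatic): 1 H each → 4
  3 × C: 2 H each → 6
  2 × C (aromatic): no H
  1 × C: 1 H
  1 × C: no H
  1 × Cl: no H
  1 × O: no H
  Total hydrogens = 11.
Molecular formula: C11H11ClO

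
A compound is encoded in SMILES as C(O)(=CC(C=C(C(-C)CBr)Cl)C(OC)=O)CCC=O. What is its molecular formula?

C13H18BrClO4

Heavy atoms from the SMILES: 1 Br, 13 C, 1 Cl, 4 O.
Implicit hydrogens by atom environment:
  5 × C: 1 H each → 5
  3 × C: 2 H each → 6
  3 × C: no H
  3 × O: no H
  2 × C: 3 H each → 6
  1 × Br: no H
  1 × Cl: no H
  1 × O: 1 H
  Total hydrogens = 18.
Molecular formula: C13H18BrClO4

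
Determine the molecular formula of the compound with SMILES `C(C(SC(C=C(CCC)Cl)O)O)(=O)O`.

C8H13ClO4S

Heavy atoms from the SMILES: 8 C, 1 Cl, 4 O, 1 S.
Implicit hydrogens by atom environment:
  3 × C: 1 H each → 3
  3 × O: 1 H each → 3
  2 × C: 2 H each → 4
  2 × C: no H
  1 × C: 3 H
  1 × Cl: no H
  1 × O: no H
  1 × S: no H
  Total hydrogens = 13.
Molecular formula: C8H13ClO4S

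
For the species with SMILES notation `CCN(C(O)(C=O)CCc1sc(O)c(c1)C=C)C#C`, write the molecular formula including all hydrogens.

Heavy atoms from the SMILES: 14 C, 1 N, 3 O, 1 S.
Implicit hydrogens by atom environment:
  4 × C: 2 H each → 8
  3 × C: 1 H each → 3
  3 × C (aromatic): no H
  2 × C: no H
  2 × O: 1 H each → 2
  1 × C: 3 H
  1 × C (aromatic): 1 H
  1 × N: no H
  1 × O: no H
  1 × S (aromatic): no H
  Total hydrogens = 17.
Molecular formula: C14H17NO3S

C14H17NO3S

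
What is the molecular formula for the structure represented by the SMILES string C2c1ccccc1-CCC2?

Heavy atoms from the SMILES: 10 C.
Implicit hydrogens by atom environment:
  4 × C: 2 H each → 8
  4 × C (aromatic): 1 H each → 4
  2 × C (aromatic): no H
  Total hydrogens = 12.
Molecular formula: C10H12

C10H12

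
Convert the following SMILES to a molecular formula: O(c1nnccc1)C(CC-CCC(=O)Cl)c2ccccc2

C16H17ClN2O2

Heavy atoms from the SMILES: 16 C, 1 Cl, 2 N, 2 O.
Implicit hydrogens by atom environment:
  8 × C (aromatic): 1 H each → 8
  4 × C: 2 H each → 8
  2 × C (aromatic): no H
  2 × N (aromatic): no H
  2 × O: no H
  1 × C: 1 H
  1 × C: no H
  1 × Cl: no H
  Total hydrogens = 17.
Molecular formula: C16H17ClN2O2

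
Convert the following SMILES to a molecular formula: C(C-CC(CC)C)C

C8H18

Heavy atoms from the SMILES: 8 C.
Implicit hydrogens by atom environment:
  4 × C: 2 H each → 8
  3 × C: 3 H each → 9
  1 × C: 1 H
  Total hydrogens = 18.
Molecular formula: C8H18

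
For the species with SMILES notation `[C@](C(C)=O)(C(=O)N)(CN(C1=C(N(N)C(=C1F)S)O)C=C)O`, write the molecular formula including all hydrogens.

Heavy atoms from the SMILES: 11 C, 1 F, 4 N, 4 O, 1 S.
Implicit hydrogens by atom environment:
  4 × C (aromatic): no H
  3 × C: no H
  2 × C: 2 H each → 4
  2 × N: 2 H each → 4
  2 × O: 1 H each → 2
  2 × O: no H
  1 × C: 3 H
  1 × C: 1 H
  1 × F: no H
  1 × N (aromatic): no H
  1 × N: no H
  1 × S: 1 H
  Total hydrogens = 15.
Molecular formula: C11H15FN4O4S

C11H15FN4O4S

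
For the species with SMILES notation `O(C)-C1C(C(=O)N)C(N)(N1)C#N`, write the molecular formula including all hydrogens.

Heavy atoms from the SMILES: 6 C, 4 N, 2 O.
Implicit hydrogens by atom environment:
  3 × C: no H
  2 × C: 1 H each → 2
  2 × N: 2 H each → 4
  2 × O: no H
  1 × C: 3 H
  1 × N: 1 H
  1 × N: no H
  Total hydrogens = 10.
Molecular formula: C6H10N4O2

C6H10N4O2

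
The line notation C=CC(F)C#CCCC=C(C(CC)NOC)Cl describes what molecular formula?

C13H19ClFNO

Heavy atoms from the SMILES: 13 C, 1 Cl, 1 F, 1 N, 1 O.
Implicit hydrogens by atom environment:
  4 × C: 2 H each → 8
  4 × C: 1 H each → 4
  3 × C: no H
  2 × C: 3 H each → 6
  1 × Cl: no H
  1 × F: no H
  1 × N: 1 H
  1 × O: no H
  Total hydrogens = 19.
Molecular formula: C13H19ClFNO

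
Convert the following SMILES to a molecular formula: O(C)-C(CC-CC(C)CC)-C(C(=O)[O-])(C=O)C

C13H23O4-

Heavy atoms from the SMILES: 13 C, 4 O.
Implicit hydrogens by atom environment:
  4 × C: 3 H each → 12
  4 × C: 2 H each → 8
  3 × C: 1 H each → 3
  3 × O: no H
  2 × C: no H
  1 × O (charge -1): no H
  Total hydrogens = 23.
Net charge -1.
Molecular formula: C13H23O4-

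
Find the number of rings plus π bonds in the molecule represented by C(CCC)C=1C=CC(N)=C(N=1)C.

4

Molecular formula from the SMILES: C10H16N2.
DoU = (2C + 2 + N − H − X)/2 = (2·10 + 2 + 2 − 16 − 0)/2 = 8/2 = 4.
(Structurally: 1 ring(s) + 3 π bond(s) = 4.)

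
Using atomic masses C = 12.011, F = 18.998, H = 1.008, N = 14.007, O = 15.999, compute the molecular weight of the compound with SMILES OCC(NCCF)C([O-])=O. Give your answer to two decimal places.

150.13

Molecular formula: C5H9FNO3-.
M = 5×12.011 + 1×18.998 + 9×1.008 + 1×14.007 + 3×15.999 = 150.13 g/mol.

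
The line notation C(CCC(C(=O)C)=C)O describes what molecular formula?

C7H12O2

Heavy atoms from the SMILES: 7 C, 2 O.
Implicit hydrogens by atom environment:
  4 × C: 2 H each → 8
  2 × C: no H
  1 × C: 3 H
  1 × O: 1 H
  1 × O: no H
  Total hydrogens = 12.
Molecular formula: C7H12O2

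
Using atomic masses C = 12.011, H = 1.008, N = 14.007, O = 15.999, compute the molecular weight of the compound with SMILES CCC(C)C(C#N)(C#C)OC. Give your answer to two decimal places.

Molecular formula: C9H13NO.
M = 9×12.011 + 13×1.008 + 1×14.007 + 1×15.999 = 151.21 g/mol.

151.21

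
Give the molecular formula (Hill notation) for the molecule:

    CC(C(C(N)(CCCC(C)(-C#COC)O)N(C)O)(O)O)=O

Heavy atoms from the SMILES: 13 C, 2 N, 6 O.
Implicit hydrogens by atom environment:
  6 × C: no H
  4 × C: 3 H each → 12
  4 × O: 1 H each → 4
  3 × C: 2 H each → 6
  2 × O: no H
  1 × N: 2 H
  1 × N: no H
  Total hydrogens = 24.
Molecular formula: C13H24N2O6

C13H24N2O6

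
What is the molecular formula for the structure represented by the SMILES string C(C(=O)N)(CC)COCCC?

C8H17NO2

Heavy atoms from the SMILES: 8 C, 1 N, 2 O.
Implicit hydrogens by atom environment:
  4 × C: 2 H each → 8
  2 × C: 3 H each → 6
  2 × O: no H
  1 × C: 1 H
  1 × C: no H
  1 × N: 2 H
  Total hydrogens = 17.
Molecular formula: C8H17NO2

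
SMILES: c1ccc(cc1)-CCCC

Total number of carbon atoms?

The symbol for carbon appears 10 times in the SMILES. Lowercase c denotes aromatic carbon and counts toward C.

10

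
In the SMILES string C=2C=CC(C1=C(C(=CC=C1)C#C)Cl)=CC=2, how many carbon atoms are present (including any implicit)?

14

The symbol for carbon appears 14 times in the SMILES. (Cl is a single chlorine, not C + l.)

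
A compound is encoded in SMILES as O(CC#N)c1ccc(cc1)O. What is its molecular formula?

Heavy atoms from the SMILES: 8 C, 1 N, 2 O.
Implicit hydrogens by atom environment:
  4 × C (aromatic): 1 H each → 4
  2 × C (aromatic): no H
  1 × C: 2 H
  1 × C: no H
  1 × N: no H
  1 × O: 1 H
  1 × O: no H
  Total hydrogens = 7.
Molecular formula: C8H7NO2

C8H7NO2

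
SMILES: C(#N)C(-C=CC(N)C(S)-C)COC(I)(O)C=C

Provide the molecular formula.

Heavy atoms from the SMILES: 11 C, 1 I, 2 N, 2 O, 1 S.
Implicit hydrogens by atom environment:
  6 × C: 1 H each → 6
  2 × C: 2 H each → 4
  2 × C: no H
  1 × C: 3 H
  1 × I: no H
  1 × N: 2 H
  1 × N: no H
  1 × O: 1 H
  1 × O: no H
  1 × S: 1 H
  Total hydrogens = 17.
Molecular formula: C11H17IN2O2S

C11H17IN2O2S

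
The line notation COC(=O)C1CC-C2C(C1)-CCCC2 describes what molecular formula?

Heavy atoms from the SMILES: 12 C, 2 O.
Implicit hydrogens by atom environment:
  7 × C: 2 H each → 14
  3 × C: 1 H each → 3
  2 × O: no H
  1 × C: 3 H
  1 × C: no H
  Total hydrogens = 20.
Molecular formula: C12H20O2

C12H20O2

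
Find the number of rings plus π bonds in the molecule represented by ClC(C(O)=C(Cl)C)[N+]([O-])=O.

Molecular formula from the SMILES: C4H5Cl2NO3.
DoU = (2C + 2 + N − H − X)/2 = (2·4 + 2 + 1 − 5 − 2)/2 = 4/2 = 2.
(Structurally: 0 ring(s) + 2 π bond(s) = 2.)

2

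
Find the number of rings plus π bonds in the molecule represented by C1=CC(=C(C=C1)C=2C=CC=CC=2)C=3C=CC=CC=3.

12

Molecular formula from the SMILES: C18H14.
DoU = (2C + 2 + N − H − X)/2 = (2·18 + 2 + 0 − 14 − 0)/2 = 24/2 = 12.
(Structurally: 3 ring(s) + 9 π bond(s) = 12.)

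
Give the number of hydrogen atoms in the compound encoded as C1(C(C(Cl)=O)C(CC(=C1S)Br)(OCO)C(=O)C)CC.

Hydrogens are implicit in SMILES; fill each atom to its normal valence:
  5 × C: no H
  3 × C: 2 H each → 6
  3 × O: no H
  2 × C: 3 H each → 6
  2 × C: 1 H each → 2
  1 × Br: no H
  1 × Cl: no H
  1 × O: 1 H
  1 × S: 1 H
  Total hydrogens = 16.

16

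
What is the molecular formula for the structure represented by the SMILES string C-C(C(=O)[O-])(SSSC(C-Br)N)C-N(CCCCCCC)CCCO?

C16H32BrN2O3S3-

Heavy atoms from the SMILES: 1 Br, 16 C, 2 N, 3 O, 3 S.
Implicit hydrogens by atom environment:
  11 × C: 2 H each → 22
  3 × S: no H
  2 × C: 3 H each → 6
  2 × C: no H
  1 × Br: no H
  1 × C: 1 H
  1 × N: 2 H
  1 × N: no H
  1 × O: 1 H
  1 × O: no H
  1 × O (charge -1): no H
  Total hydrogens = 32.
Net charge -1.
Molecular formula: C16H32BrN2O3S3-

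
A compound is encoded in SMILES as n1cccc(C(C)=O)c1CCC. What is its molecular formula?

Heavy atoms from the SMILES: 10 C, 1 N, 1 O.
Implicit hydrogens by atom environment:
  3 × C (aromatic): 1 H each → 3
  2 × C: 3 H each → 6
  2 × C: 2 H each → 4
  2 × C (aromatic): no H
  1 × C: no H
  1 × N (aromatic): no H
  1 × O: no H
  Total hydrogens = 13.
Molecular formula: C10H13NO

C10H13NO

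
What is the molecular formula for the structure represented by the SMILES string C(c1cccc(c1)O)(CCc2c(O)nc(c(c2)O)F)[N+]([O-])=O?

C14H13FN2O5

Heavy atoms from the SMILES: 14 C, 1 F, 2 N, 5 O.
Implicit hydrogens by atom environment:
  6 × C (aromatic): no H
  5 × C (aromatic): 1 H each → 5
  3 × O: 1 H each → 3
  2 × C: 2 H each → 4
  1 × C: 1 H
  1 × F: no H
  1 × N (aromatic): no H
  1 × N (charge +1): no H
  1 × O: no H
  1 × O (charge -1): no H
  Total hydrogens = 13.
Molecular formula: C14H13FN2O5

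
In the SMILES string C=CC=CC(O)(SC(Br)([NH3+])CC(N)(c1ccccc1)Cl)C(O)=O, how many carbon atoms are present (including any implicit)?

The symbol for carbon appears 15 times in the SMILES. Lowercase c denotes aromatic carbon and counts toward C.

15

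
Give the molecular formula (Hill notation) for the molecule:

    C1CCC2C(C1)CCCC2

C10H18

Heavy atoms from the SMILES: 10 C.
Implicit hydrogens by atom environment:
  8 × C: 2 H each → 16
  2 × C: 1 H each → 2
  Total hydrogens = 18.
Molecular formula: C10H18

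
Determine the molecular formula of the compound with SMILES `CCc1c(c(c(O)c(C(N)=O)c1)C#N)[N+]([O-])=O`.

C10H9N3O4

Heavy atoms from the SMILES: 10 C, 3 N, 4 O.
Implicit hydrogens by atom environment:
  5 × C (aromatic): no H
  2 × C: no H
  2 × O: no H
  1 × C: 3 H
  1 × C: 2 H
  1 × C (aromatic): 1 H
  1 × N: 2 H
  1 × N: no H
  1 × N (charge +1): no H
  1 × O: 1 H
  1 × O (charge -1): no H
  Total hydrogens = 9.
Molecular formula: C10H9N3O4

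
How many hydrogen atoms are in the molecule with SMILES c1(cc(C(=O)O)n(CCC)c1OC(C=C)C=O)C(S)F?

16

Hydrogens are implicit in SMILES; fill each atom to its normal valence:
  4 × C: 1 H each → 4
  3 × C: 2 H each → 6
  3 × C (aromatic): no H
  3 × O: no H
  1 × C: 3 H
  1 × C (aromatic): 1 H
  1 × C: no H
  1 × F: no H
  1 × N (aromatic): no H
  1 × O: 1 H
  1 × S: 1 H
  Total hydrogens = 16.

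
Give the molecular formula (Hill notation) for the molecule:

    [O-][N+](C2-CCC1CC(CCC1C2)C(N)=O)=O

C11H18N2O3

Heavy atoms from the SMILES: 11 C, 2 N, 3 O.
Implicit hydrogens by atom environment:
  6 × C: 2 H each → 12
  4 × C: 1 H each → 4
  2 × O: no H
  1 × C: no H
  1 × N: 2 H
  1 × N (charge +1): no H
  1 × O (charge -1): no H
  Total hydrogens = 18.
Molecular formula: C11H18N2O3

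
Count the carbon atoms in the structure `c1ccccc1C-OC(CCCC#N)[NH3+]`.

The symbol for carbon appears 12 times in the SMILES. Lowercase c denotes aromatic carbon and counts toward C.

12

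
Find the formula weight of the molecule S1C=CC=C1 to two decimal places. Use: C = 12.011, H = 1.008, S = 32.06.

Molecular formula: C4H4S.
M = 4×12.011 + 4×1.008 + 1×32.06 = 84.14 g/mol.

84.14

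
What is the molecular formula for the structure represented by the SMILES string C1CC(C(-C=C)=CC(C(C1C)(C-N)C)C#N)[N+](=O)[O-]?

C14H21N3O2

Heavy atoms from the SMILES: 14 C, 3 N, 2 O.
Implicit hydrogens by atom environment:
  5 × C: 1 H each → 5
  4 × C: 2 H each → 8
  3 × C: no H
  2 × C: 3 H each → 6
  1 × N: 2 H
  1 × N (charge +1): no H
  1 × N: no H
  1 × O: no H
  1 × O (charge -1): no H
  Total hydrogens = 21.
Molecular formula: C14H21N3O2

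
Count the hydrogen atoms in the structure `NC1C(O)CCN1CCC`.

Hydrogens are implicit in SMILES; fill each atom to its normal valence:
  4 × C: 2 H each → 8
  2 × C: 1 H each → 2
  1 × C: 3 H
  1 × N: 2 H
  1 × N: no H
  1 × O: 1 H
  Total hydrogens = 16.

16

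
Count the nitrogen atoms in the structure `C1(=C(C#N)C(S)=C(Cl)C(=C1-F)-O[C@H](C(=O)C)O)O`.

1

The symbol for nitrogen appears 1 time in the SMILES.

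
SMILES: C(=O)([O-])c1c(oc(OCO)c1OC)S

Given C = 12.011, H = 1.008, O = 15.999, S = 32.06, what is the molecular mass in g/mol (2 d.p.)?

219.19

Molecular formula: C7H7O6S-.
M = 7×12.011 + 7×1.008 + 6×15.999 + 1×32.06 = 219.19 g/mol.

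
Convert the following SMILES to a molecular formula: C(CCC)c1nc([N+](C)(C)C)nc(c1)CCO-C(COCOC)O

Heavy atoms from the SMILES: 17 C, 3 N, 4 O.
Implicit hydrogens by atom environment:
  7 × C: 2 H each → 14
  5 × C: 3 H each → 15
  3 × C (aromatic): no H
  3 × O: no H
  2 × N (aromatic): no H
  1 × C (aromatic): 1 H
  1 × C: 1 H
  1 × N (charge +1): no H
  1 × O: 1 H
  Total hydrogens = 32.
Net charge +1.
Molecular formula: C17H32N3O4+

C17H32N3O4+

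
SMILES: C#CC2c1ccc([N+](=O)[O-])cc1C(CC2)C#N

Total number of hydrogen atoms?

Hydrogens are implicit in SMILES; fill each atom to its normal valence:
  3 × C (aromatic): 1 H each → 3
  3 × C: 1 H each → 3
  3 × C (aromatic): no H
  2 × C: 2 H each → 4
  2 × C: no H
  1 × N: no H
  1 × N (charge +1): no H
  1 × O: no H
  1 × O (charge -1): no H
  Total hydrogens = 10.

10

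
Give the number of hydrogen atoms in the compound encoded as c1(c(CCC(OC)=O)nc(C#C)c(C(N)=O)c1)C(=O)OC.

14

Hydrogens are implicit in SMILES; fill each atom to its normal valence:
  5 × O: no H
  4 × C (aromatic): no H
  4 × C: no H
  2 × C: 3 H each → 6
  2 × C: 2 H each → 4
  1 × C (aromatic): 1 H
  1 × C: 1 H
  1 × N: 2 H
  1 × N (aromatic): no H
  Total hydrogens = 14.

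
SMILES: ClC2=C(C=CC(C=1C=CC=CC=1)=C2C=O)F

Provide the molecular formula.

C13H8ClFO

Heavy atoms from the SMILES: 13 C, 1 Cl, 1 F, 1 O.
Implicit hydrogens by atom environment:
  7 × C (aromatic): 1 H each → 7
  5 × C (aromatic): no H
  1 × C: 1 H
  1 × Cl: no H
  1 × F: no H
  1 × O: no H
  Total hydrogens = 8.
Molecular formula: C13H8ClFO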